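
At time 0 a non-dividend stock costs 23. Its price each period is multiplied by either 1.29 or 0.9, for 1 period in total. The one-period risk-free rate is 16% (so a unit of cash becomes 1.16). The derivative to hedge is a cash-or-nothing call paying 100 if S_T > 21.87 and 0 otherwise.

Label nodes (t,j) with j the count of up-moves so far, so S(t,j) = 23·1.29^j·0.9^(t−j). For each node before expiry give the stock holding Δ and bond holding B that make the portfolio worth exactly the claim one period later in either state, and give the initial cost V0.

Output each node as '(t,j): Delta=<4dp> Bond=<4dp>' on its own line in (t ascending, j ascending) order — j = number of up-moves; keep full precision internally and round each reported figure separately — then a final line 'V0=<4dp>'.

Since d<R<u, set p* = (R−d)/(u−d) = 0.6667; price each node as the discounted p*-expectation of its children.
Payoff layer (t=1): V(1,0)=0.0000, V(1,1)=100.0000
(0,0): S=23.0000. Δ = (V_up−V_dn)/(S_up−S_dn) = (100.0000−0.0000)/(29.6700−20.7000) = 11.1483. V = [p*·100.0000 + (1−p*)·0.0000]/1.16 = 57.4713. B = V − Δ·S = -198.9390.
Root portfolio cost Δ·23+B reproduces V0=57.4713.

(0,0): Delta=11.1483 Bond=-198.9390
V0=57.4713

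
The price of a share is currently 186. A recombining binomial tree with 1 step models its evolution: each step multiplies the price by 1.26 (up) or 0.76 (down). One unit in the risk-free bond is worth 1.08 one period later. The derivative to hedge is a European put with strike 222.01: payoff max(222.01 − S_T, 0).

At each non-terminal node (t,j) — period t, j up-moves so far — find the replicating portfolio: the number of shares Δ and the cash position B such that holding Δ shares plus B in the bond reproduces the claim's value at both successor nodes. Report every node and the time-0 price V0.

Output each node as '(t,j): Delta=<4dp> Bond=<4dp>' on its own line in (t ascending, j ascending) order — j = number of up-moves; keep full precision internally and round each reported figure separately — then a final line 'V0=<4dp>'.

Risk-neutral probability p* = (R−d)/(u−d) = (1.08−0.76)/(1.26−0.76) = 0.6400.
Terminal values V(1,·): V(1,0)=80.6500, V(1,1)=0.0000
(0,0): S=186.0000. Δ = (V_up−V_dn)/(S_up−S_dn) = (0.0000−80.6500)/(234.3600−141.3600) = -0.8672. V = [p*·0.0000 + (1−p*)·80.6500]/1.08 = 26.8833. B = V − Δ·S = 188.1833.
Self-financing check: at every node Δ·S+B equals the discounted successor values.

(0,0): Delta=-0.8672 Bond=188.1833
V0=26.8833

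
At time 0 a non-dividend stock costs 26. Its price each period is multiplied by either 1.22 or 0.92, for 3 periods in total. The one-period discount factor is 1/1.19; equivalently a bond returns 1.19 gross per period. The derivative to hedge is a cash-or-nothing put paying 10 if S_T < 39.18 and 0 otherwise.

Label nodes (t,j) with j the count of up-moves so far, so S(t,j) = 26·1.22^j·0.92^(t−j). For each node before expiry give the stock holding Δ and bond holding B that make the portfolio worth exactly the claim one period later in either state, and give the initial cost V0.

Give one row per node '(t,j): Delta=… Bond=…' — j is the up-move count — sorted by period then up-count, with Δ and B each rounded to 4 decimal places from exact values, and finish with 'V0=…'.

No-arbitrage ⇒ martingale measure with p* = (R−d)/(u−d) = 0.9000.
Terminal values V(3,·): V(3,0)=10.0000, V(3,1)=10.0000, V(3,2)=10.0000, V(3,3)=0.0000
Node (2,0) S=22.0064: V=(p*·10.0000+(1−p*)·10.0000)/1.19=8.4034; Δ=(10.0000−10.0000)/(26.8478−20.2459)=0.0000; B=V−Δ·S=8.4034
Node (2,1) S=29.1824: V=(p*·10.0000+(1−p*)·10.0000)/1.19=8.4034; Δ=(10.0000−10.0000)/(35.6025−26.8478)=0.0000; B=V−Δ·S=8.4034
Node (2,2) S=38.6984: V=(p*·0.0000+(1−p*)·10.0000)/1.19=0.8403; Δ=(0.0000−10.0000)/(47.2120−35.6025)=-0.8614; B=V−Δ·S=34.1737
Node (1,0) S=23.9200: V=(p*·8.4034+(1−p*)·8.4034)/1.19=7.0616; Δ=(8.4034−8.4034)/(29.1824−22.0064)=0.0000; B=V−Δ·S=7.0616
Node (1,1) S=31.7200: V=(p*·0.8403+(1−p*)·8.4034)/1.19=1.3417; Δ=(0.8403−8.4034)/(38.6984−29.1824)=-0.7948; B=V−Δ·S=26.5518
Node (0,0) S=26.0000: V=(p*·1.3417+(1−p*)·7.0616)/1.19=1.6082; Δ=(1.3417−7.0616)/(31.7200−23.9200)=-0.7333; B=V−Δ·S=20.6746
Self-financing check: at every node Δ·S+B equals the discounted successor values.

(0,0): Delta=-0.7333 Bond=20.6746
(1,0): Delta=0.0000 Bond=7.0616
(1,1): Delta=-0.7948 Bond=26.5518
(2,0): Delta=0.0000 Bond=8.4034
(2,1): Delta=0.0000 Bond=8.4034
(2,2): Delta=-0.8614 Bond=34.1737
V0=1.6082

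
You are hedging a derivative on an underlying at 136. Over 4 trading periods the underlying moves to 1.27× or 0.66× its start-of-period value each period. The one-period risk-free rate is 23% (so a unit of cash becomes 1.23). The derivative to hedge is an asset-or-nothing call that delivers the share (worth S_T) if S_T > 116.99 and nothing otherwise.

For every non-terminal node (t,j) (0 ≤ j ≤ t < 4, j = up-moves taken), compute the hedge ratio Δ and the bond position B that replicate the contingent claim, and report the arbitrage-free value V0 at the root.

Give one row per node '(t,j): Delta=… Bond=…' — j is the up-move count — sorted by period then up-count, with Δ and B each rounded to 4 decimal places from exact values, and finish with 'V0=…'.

Since d<R<u, set p* = (R−d)/(u−d) = 0.9344; price each node as the discounted p*-expectation of its children.
Terminal payoffs: V(4,0)=0.0000, V(4,1)=0.0000, V(4,2)=0.0000, V(4,3)=183.8629, V(4,4)=353.7967
(3,0): S=39.0995. Δ = (V_up−V_dn)/(S_up−S_dn) = (0.0000−0.0000)/(49.6563−25.8056) = 0.0000. V = [p*·0.0000 + (1−p*)·0.0000]/1.23 = 0.0000. B = V − Δ·S = 0.0000.
(3,1): S=75.2368. Δ = (V_up−V_dn)/(S_up−S_dn) = (0.0000−0.0000)/(95.5508−49.6563) = 0.0000. V = [p*·0.0000 + (1−p*)·0.0000]/1.23 = 0.0000. B = V − Δ·S = 0.0000.
(3,2): S=144.7739. Δ = (V_up−V_dn)/(S_up−S_dn) = (183.8629−0.0000)/(183.8629−95.5508) = 2.0820. V = [p*·183.8629 + (1−p*)·0.0000]/1.23 = 139.6799. B = V − Δ·S = -161.7346.
(3,3): S=278.5801. Δ = (V_up−V_dn)/(S_up−S_dn) = (353.7967−183.8629)/(353.7967−183.8629) = 1.0000. V = [p*·353.7967 + (1−p*)·183.8629]/1.23 = 278.5801. B = V − Δ·S = 0.0000.
(2,0): S=59.2416. Δ = (V_up−V_dn)/(S_up−S_dn) = (0.0000−0.0000)/(75.2368−39.0995) = 0.0000. V = [p*·0.0000 + (1−p*)·0.0000]/1.23 = 0.0000. B = V − Δ·S = 0.0000.
(2,1): S=113.9952. Δ = (V_up−V_dn)/(S_up−S_dn) = (139.6799−0.0000)/(144.7739−75.2368) = 2.0087. V = [p*·139.6799 + (1−p*)·0.0000]/1.23 = 106.1143. B = V − Δ·S = -122.8692.
(2,2): S=219.3544. Δ = (V_up−V_dn)/(S_up−S_dn) = (278.5801−139.6799)/(278.5801−144.7739) = 1.0381. V = [p*·278.5801 + (1−p*)·139.6799]/1.23 = 219.0828. B = V − Δ·S = -8.6224.
(1,0): S=89.7600. Δ = (V_up−V_dn)/(S_up−S_dn) = (106.1143−0.0000)/(113.9952−59.2416) = 1.9380. V = [p*·106.1143 + (1−p*)·0.0000]/1.23 = 80.6146. B = V − Δ·S = -93.3432.
(1,1): S=172.7200. Δ = (V_up−V_dn)/(S_up−S_dn) = (219.0828−106.1143)/(219.3544−113.9952) = 1.0722. V = [p*·219.0828 + (1−p*)·106.1143]/1.23 = 172.0935. B = V − Δ·S = -13.1008.
(0,0): S=136.0000. Δ = (V_up−V_dn)/(S_up−S_dn) = (172.0935−80.6146)/(172.7200−89.7600) = 1.1027. V = [p*·172.0935 + (1−p*)·80.6146]/1.23 = 135.0365. B = V − Δ·S = -14.9289.
The time-0 hedge costs 135.0365, which is the no-arbitrage price.

(0,0): Delta=1.1027 Bond=-14.9289
(1,0): Delta=1.9380 Bond=-93.3432
(1,1): Delta=1.0722 Bond=-13.1008
(2,0): Delta=0.0000 Bond=0.0000
(2,1): Delta=2.0087 Bond=-122.8692
(2,2): Delta=1.0381 Bond=-8.6224
(3,0): Delta=0.0000 Bond=0.0000
(3,1): Delta=0.0000 Bond=0.0000
(3,2): Delta=2.0820 Bond=-161.7346
(3,3): Delta=1.0000 Bond=0.0000
V0=135.0365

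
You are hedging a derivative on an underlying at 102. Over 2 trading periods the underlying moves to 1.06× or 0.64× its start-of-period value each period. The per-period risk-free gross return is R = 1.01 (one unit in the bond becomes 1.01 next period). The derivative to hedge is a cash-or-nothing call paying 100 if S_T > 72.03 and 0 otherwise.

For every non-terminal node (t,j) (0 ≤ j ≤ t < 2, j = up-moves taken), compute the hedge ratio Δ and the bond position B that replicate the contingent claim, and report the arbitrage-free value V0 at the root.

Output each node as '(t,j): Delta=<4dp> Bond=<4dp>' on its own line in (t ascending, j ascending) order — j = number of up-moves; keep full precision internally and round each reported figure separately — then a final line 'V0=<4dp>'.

Risk-neutral probability p* = (R−d)/(u−d) = (1.01−0.64)/(1.06−0.64) = 0.8810.
Payoff layer (t=2): V(2,0)=0.0000, V(2,1)=0.0000, V(2,2)=100.0000
Node (1,0) S=65.2800: V=(p*·0.0000+(1−p*)·0.0000)/1.01=0.0000; Δ=(0.0000−0.0000)/(69.1968−41.7792)=0.0000; B=V−Δ·S=0.0000
Node (1,1) S=108.1200: V=(p*·100.0000+(1−p*)·0.0000)/1.01=87.2230; Δ=(100.0000−0.0000)/(114.6072−69.1968)=2.2021; B=V−Δ·S=-150.8722
Node (0,0) S=102.0000: V=(p*·87.2230+(1−p*)·0.0000)/1.01=76.0785; Δ=(87.2230−0.0000)/(108.1200−65.2800)=2.0360; B=V−Δ·S=-131.5953
Check: Δ(0,0)·S0 + B(0,0) = 76.0785 = V0.

(0,0): Delta=2.0360 Bond=-131.5953
(1,0): Delta=0.0000 Bond=0.0000
(1,1): Delta=2.2021 Bond=-150.8722
V0=76.0785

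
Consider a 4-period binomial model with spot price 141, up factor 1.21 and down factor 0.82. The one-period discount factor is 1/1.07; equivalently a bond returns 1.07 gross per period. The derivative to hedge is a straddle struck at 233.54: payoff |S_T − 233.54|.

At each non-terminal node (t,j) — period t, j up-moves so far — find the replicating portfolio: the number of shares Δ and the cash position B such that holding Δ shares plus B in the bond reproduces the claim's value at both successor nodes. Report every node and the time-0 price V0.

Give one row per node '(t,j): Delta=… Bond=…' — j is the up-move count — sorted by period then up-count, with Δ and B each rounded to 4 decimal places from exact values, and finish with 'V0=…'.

(0,0): Delta=-0.4627 Bond=120.1081
(1,0): Delta=-1.0000 Bond=190.6382
(1,1): Delta=-0.2588 Bond=93.7271
(2,0): Delta=-1.0000 Bond=203.9829
(2,1): Delta=-1.0000 Bond=203.9829
(2,2): Delta=0.0225 Bond=42.2189
(3,0): Delta=-1.0000 Bond=218.2617
(3,1): Delta=-1.0000 Bond=218.2617
(3,2): Delta=-1.0000 Bond=218.2617
(3,3): Delta=0.4105 Bond=-51.7548
V0=54.8673

No-arbitrage ⇒ martingale measure with p* = (R−d)/(u−d) = 0.6410.
Terminal payoffs: V(4,0)=169.7908, V(4,1)=139.4711, V(4,2)=94.7310, V(4,3)=28.7121, V(4,4)=68.7060
  t=3,j=0: stock 77.7429 → up 94.0689 (V=139.4711), down 63.7492 (V=169.7908). Price 140.5188; hedge Δ=-1.0000, bond B=218.2617.
  t=3,j=1: stock 114.7182 → up 138.8090 (V=94.7310), down 94.0689 (V=139.4711). Price 103.5435; hedge Δ=-1.0000, bond B=218.2617.
  t=3,j=2: stock 169.2792 → up 204.8279 (V=28.7121), down 138.8090 (V=94.7310). Price 48.9824; hedge Δ=-1.0000, bond B=218.2617.
  t=3,j=3: stock 249.7901 → up 302.2460 (V=68.7060), down 204.8279 (V=28.7121). Price 50.7937; hedge Δ=0.4105, bond B=-51.7548.
  t=2,j=0: stock 94.8084 → up 114.7182 (V=103.5435), down 77.7429 (V=140.5188). Price 109.1745; hedge Δ=-1.0000, bond B=203.9829.
  t=2,j=1: stock 139.9002 → up 169.2792 (V=48.9824), down 114.7182 (V=103.5435). Price 64.0827; hedge Δ=-1.0000, bond B=203.9829.
  t=2,j=2: stock 206.4381 → up 249.7901 (V=50.7937), down 169.2792 (V=48.9824). Price 46.8631; hedge Δ=0.0225, bond B=42.2189.
  t=1,j=0: stock 115.6200 → up 139.9002 (V=64.0827), down 94.8084 (V=109.1745). Price 75.0182; hedge Δ=-1.0000, bond B=190.6382.
  t=1,j=1: stock 170.6100 → up 206.4381 (V=46.8631), down 139.9002 (V=64.0827). Price 49.5743; hedge Δ=-0.2588, bond B=93.7271.
  t=0,j=0: stock 141.0000 → up 170.6100 (V=49.5743), down 115.6200 (V=75.0182). Price 54.8673; hedge Δ=-0.4627, bond B=120.1081.
The time-0 hedge costs 54.8673, which is the no-arbitrage price.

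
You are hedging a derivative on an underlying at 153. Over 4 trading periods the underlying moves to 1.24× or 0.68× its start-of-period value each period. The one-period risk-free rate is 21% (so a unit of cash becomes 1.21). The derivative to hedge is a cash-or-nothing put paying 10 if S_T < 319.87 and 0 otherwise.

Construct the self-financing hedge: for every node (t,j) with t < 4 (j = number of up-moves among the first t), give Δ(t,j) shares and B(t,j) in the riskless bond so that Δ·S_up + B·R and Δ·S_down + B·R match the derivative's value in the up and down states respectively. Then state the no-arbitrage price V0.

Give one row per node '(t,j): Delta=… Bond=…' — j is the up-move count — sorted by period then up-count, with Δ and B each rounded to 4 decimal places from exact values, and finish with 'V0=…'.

Since d<R<u, set p* = (R−d)/(u−d) = 0.9464; price each node as the discounted p*-expectation of its children.
Terminal payoffs: V(4,0)=10.0000, V(4,1)=10.0000, V(4,2)=10.0000, V(4,3)=10.0000, V(4,4)=0.0000
(3,0): S=48.1081. Δ = (V_up−V_dn)/(S_up−S_dn) = (10.0000−10.0000)/(59.6540−32.7135) = 0.0000. V = [p*·10.0000 + (1−p*)·10.0000]/1.21 = 8.2645. B = V − Δ·S = 8.2645.
(3,1): S=87.7265. Δ = (V_up−V_dn)/(S_up−S_dn) = (10.0000−10.0000)/(108.7809−59.6540) = 0.0000. V = [p*·10.0000 + (1−p*)·10.0000]/1.21 = 8.2645. B = V − Δ·S = 8.2645.
(3,2): S=159.9719. Δ = (V_up−V_dn)/(S_up−S_dn) = (10.0000−10.0000)/(198.3652−108.7809) = 0.0000. V = [p*·10.0000 + (1−p*)·10.0000]/1.21 = 8.2645. B = V − Δ·S = 8.2645.
(3,3): S=291.7135. Δ = (V_up−V_dn)/(S_up−S_dn) = (0.0000−10.0000)/(361.7247−198.3652) = -0.0612. V = [p*·0.0000 + (1−p*)·10.0000]/1.21 = 0.4427. B = V − Δ·S = 18.2999.
(2,0): S=70.7472. Δ = (V_up−V_dn)/(S_up−S_dn) = (8.2645−8.2645)/(87.7265−48.1081) = 0.0000. V = [p*·8.2645 + (1−p*)·8.2645]/1.21 = 6.8301. B = V − Δ·S = 6.8301.
(2,1): S=129.0096. Δ = (V_up−V_dn)/(S_up−S_dn) = (8.2645−8.2645)/(159.9719−87.7265) = 0.0000. V = [p*·8.2645 + (1−p*)·8.2645]/1.21 = 6.8301. B = V − Δ·S = 6.8301.
(2,2): S=235.2528. Δ = (V_up−V_dn)/(S_up−S_dn) = (0.4427−8.2645)/(291.7135−159.9719) = -0.0594. V = [p*·0.4427 + (1−p*)·8.2645]/1.21 = 0.7122. B = V − Δ·S = 14.6796.
(1,0): S=104.0400. Δ = (V_up−V_dn)/(S_up−S_dn) = (6.8301−6.8301)/(129.0096−70.7472) = 0.0000. V = [p*·6.8301 + (1−p*)·6.8301]/1.21 = 5.6447. B = V − Δ·S = 5.6447.
(1,1): S=189.7200. Δ = (V_up−V_dn)/(S_up−S_dn) = (0.7122−6.8301)/(235.2528−129.0096) = -0.0576. V = [p*·0.7122 + (1−p*)·6.8301]/1.21 = 0.8595. B = V − Δ·S = 11.7843.
(0,0): S=153.0000. Δ = (V_up−V_dn)/(S_up−S_dn) = (0.8595−5.6447)/(189.7200−104.0400) = -0.0559. V = [p*·0.8595 + (1−p*)·5.6447]/1.21 = 0.9222. B = V − Δ·S = 9.4673.
The time-0 hedge costs 0.9222, which is the no-arbitrage price.

(0,0): Delta=-0.0559 Bond=9.4673
(1,0): Delta=0.0000 Bond=5.6447
(1,1): Delta=-0.0576 Bond=11.7843
(2,0): Delta=0.0000 Bond=6.8301
(2,1): Delta=0.0000 Bond=6.8301
(2,2): Delta=-0.0594 Bond=14.6796
(3,0): Delta=0.0000 Bond=8.2645
(3,1): Delta=0.0000 Bond=8.2645
(3,2): Delta=0.0000 Bond=8.2645
(3,3): Delta=-0.0612 Bond=18.2999
V0=0.9222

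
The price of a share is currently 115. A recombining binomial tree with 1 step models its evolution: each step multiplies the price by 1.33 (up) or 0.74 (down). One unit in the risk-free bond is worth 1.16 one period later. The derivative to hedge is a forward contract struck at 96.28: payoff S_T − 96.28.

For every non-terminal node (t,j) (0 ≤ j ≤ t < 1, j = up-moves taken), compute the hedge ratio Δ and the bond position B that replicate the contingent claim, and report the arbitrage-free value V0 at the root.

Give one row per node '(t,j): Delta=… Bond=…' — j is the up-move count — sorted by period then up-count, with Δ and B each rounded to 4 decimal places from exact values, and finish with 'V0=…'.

(0,0): Delta=1.0000 Bond=-83.0000
V0=32.0000

The replicating-portfolio and risk-neutral prices coincide; use p* = (1.16−0.74)/(1.33−0.74) = 0.7119 for the latter.
Payoff layer (t=1): V(1,0)=-11.1800, V(1,1)=56.6700
(0,0): S=115.0000. Δ = (V_up−V_dn)/(S_up−S_dn) = (56.6700−-11.1800)/(152.9500−85.1000) = 1.0000. V = [p*·56.6700 + (1−p*)·-11.1800]/1.16 = 32.0000. B = V − Δ·S = -83.0000.
Self-financing check: at every node Δ·S+B equals the discounted successor values.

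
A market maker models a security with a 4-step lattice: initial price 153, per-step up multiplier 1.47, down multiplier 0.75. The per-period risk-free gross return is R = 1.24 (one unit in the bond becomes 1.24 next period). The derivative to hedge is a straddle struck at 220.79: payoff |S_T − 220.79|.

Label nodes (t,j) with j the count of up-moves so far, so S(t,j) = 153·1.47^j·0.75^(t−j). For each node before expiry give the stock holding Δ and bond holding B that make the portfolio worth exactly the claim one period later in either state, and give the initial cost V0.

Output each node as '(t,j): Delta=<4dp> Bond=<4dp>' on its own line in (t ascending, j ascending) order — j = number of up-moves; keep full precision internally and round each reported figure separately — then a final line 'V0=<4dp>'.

Under the risk-neutral measure, an up-move has probability p* = (R−d)/(u−d) = 0.6806 and values discount at R = 1.24.
Payoff layer (t=4): V(4,0)=172.3798, V(4,1)=125.9061, V(4,2)=34.8175, V(4,3)=143.7160, V(4,4)=493.6418
  t=3,j=0: stock 64.5469 → up 94.8839 (V=125.9061), down 48.4102 (V=172.3798). Price 113.5096; hedge Δ=-1.0000, bond B=178.0565.
  t=3,j=1: stock 126.5119 → up 185.9725 (V=34.8175), down 94.8839 (V=125.9061). Price 51.5446; hedge Δ=-1.0000, bond B=178.0565.
  t=3,j=2: stock 247.9633 → up 364.5060 (V=143.7160), down 185.9725 (V=34.8175). Price 87.8460; hedge Δ=0.6100, bond B=-63.4019.
  t=3,j=3: stock 486.0080 → up 714.4318 (V=493.6418), down 364.5060 (V=143.7160). Price 307.9516; hedge Δ=1.0000, bond B=-178.0565.
  t=2,j=0: stock 86.0625 → up 126.5119 (V=51.5446), down 64.5469 (V=113.5096). Price 57.5314; hedge Δ=-1.0000, bond B=143.5939.
  t=2,j=1: stock 168.6825 → up 247.9633 (V=87.8460), down 126.5119 (V=51.5446). Price 61.4917; hedge Δ=0.2989, bond B=11.0731.
  t=2,j=2: stock 330.6177 → up 486.0080 (V=307.9516), down 247.9633 (V=87.8460). Price 191.6452; hedge Δ=0.9246, bond B=-114.0570.
  t=1,j=0: stock 114.7500 → up 168.6825 (V=61.4917), down 86.0625 (V=57.5314). Price 48.5698; hedge Δ=0.0479, bond B=43.0695.
  t=1,j=1: stock 224.9100 → up 330.6177 (V=191.6452), down 168.6825 (V=61.4917). Price 121.0229; hedge Δ=0.8037, bond B=-59.7459.
  t=0,j=0: stock 153.0000 → up 224.9100 (V=121.0229), down 114.7500 (V=48.5698). Price 78.9340; hedge Δ=0.6577, bond B=-21.6952.
Each (Δ,B) replicates both successor values, so the strategy is self-financing and V0 is arbitrage-free.

(0,0): Delta=0.6577 Bond=-21.6952
(1,0): Delta=0.0479 Bond=43.0695
(1,1): Delta=0.8037 Bond=-59.7459
(2,0): Delta=-1.0000 Bond=143.5939
(2,1): Delta=0.2989 Bond=11.0731
(2,2): Delta=0.9246 Bond=-114.0570
(3,0): Delta=-1.0000 Bond=178.0565
(3,1): Delta=-1.0000 Bond=178.0565
(3,2): Delta=0.6100 Bond=-63.4019
(3,3): Delta=1.0000 Bond=-178.0565
V0=78.9340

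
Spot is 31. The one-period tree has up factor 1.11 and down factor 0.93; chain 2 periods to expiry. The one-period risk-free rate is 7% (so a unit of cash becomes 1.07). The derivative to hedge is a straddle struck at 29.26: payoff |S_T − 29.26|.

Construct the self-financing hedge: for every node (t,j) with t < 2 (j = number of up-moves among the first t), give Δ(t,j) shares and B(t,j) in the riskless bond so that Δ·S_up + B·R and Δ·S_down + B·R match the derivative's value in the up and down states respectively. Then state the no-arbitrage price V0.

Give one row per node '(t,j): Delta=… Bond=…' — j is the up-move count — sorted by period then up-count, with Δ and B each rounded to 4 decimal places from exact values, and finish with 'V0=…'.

(0,0): Delta=0.8178 Bond=-19.6964
(1,0): Delta=0.0565 Bond=0.8722
(1,1): Delta=1.0000 Bond=-27.3458
V0=5.6544

Under the risk-neutral measure, an up-move has probability p* = (R−d)/(u−d) = 0.7778 and values discount at R = 1.07.
Terminal values V(2,·): V(2,0)=2.4481, V(2,1)=2.7413, V(2,2)=8.9351
  t=1,j=0: stock 28.8300 → up 32.0013 (V=2.7413), down 26.8119 (V=2.4481). Price 2.5011; hedge Δ=0.0565, bond B=0.8722.
  t=1,j=1: stock 34.4100 → up 38.1951 (V=8.9351), down 32.0013 (V=2.7413). Price 7.0642; hedge Δ=1.0000, bond B=-27.3458.
  t=0,j=0: stock 31.0000 → up 34.4100 (V=7.0642), down 28.8300 (V=2.5011). Price 5.6544; hedge Δ=0.8178, bond B=-19.6964.
Root portfolio cost Δ·31+B reproduces V0=5.6544.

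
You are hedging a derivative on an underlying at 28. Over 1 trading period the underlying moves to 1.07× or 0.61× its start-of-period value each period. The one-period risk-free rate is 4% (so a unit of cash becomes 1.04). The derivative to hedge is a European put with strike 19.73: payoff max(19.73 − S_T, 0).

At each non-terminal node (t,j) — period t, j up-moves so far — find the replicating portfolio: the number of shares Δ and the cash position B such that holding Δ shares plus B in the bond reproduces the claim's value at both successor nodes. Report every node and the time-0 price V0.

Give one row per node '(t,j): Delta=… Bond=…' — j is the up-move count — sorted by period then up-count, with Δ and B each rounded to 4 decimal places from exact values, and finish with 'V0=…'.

Risk-neutral probability p* = (R−d)/(u−d) = (1.04−0.61)/(1.07−0.61) = 0.9348.
Terminal values V(1,·): V(1,0)=2.6500, V(1,1)=0.0000
(0,0): S=28.0000. Δ = (V_up−V_dn)/(S_up−S_dn) = (0.0000−2.6500)/(29.9600−17.0800) = -0.2057. V = [p*·0.0000 + (1−p*)·2.6500]/1.04 = 0.1662. B = V − Δ·S = 5.9270.
The time-0 hedge costs 0.1662, which is the no-arbitrage price.

(0,0): Delta=-0.2057 Bond=5.9270
V0=0.1662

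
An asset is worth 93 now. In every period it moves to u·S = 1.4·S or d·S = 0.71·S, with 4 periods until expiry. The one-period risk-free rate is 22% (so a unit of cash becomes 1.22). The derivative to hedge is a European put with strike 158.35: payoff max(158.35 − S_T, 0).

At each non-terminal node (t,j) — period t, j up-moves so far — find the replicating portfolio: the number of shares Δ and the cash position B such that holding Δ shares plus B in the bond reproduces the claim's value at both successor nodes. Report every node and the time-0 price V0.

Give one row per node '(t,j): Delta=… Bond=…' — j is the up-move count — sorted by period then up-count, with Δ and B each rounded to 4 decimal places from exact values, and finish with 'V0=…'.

(0,0): Delta=-0.3060 Bond=38.0810
(1,0): Delta=-0.8160 Bond=80.1348
(1,1): Delta=-0.2147 Bond=34.5731
(2,0): Delta=-1.0000 Bond=106.3894
(2,1): Delta=-0.7831 Bond=94.7203
(2,2): Delta=-0.1130 Bond=23.6353
(3,0): Delta=-1.0000 Bond=129.7951
(3,1): Delta=-1.0000 Bond=129.7951
(3,2): Delta=-0.7443 Bond=110.5342
(3,3): Delta=0.0000 Bond=0.0000
V0=9.6216

No-arbitrage ⇒ martingale measure with p* = (R−d)/(u−d) = 0.7391.
Payoff layer (t=4): V(4,0)=134.7171, V(4,1)=111.7500, V(4,2)=66.4627, V(4,3)=0.0000, V(4,4)=0.0000
Node (3,0) S=33.2857: V=(p*·111.7500+(1−p*)·134.7171)/1.22=96.5094; Δ=(111.7500−134.7171)/(46.6000−23.6329)=-1.0000; B=V−Δ·S=129.7951
Node (3,1) S=65.6338: V=(p*·66.4627+(1−p*)·111.7500)/1.22=64.1613; Δ=(66.4627−111.7500)/(91.8873−46.6000)=-1.0000; B=V−Δ·S=129.7951
Node (3,2) S=129.4188: V=(p*·0.0000+(1−p*)·66.4627)/1.22=14.2115; Δ=(0.0000−66.4627)/(181.1863−91.8873)=-0.7443; B=V−Δ·S=110.5342
Node (3,3) S=255.1920: V=(p*·0.0000+(1−p*)·0.0000)/1.22=0.0000; Δ=(0.0000−0.0000)/(357.2688−181.1863)=0.0000; B=V−Δ·S=0.0000
Node (2,0) S=46.8813: V=(p*·64.1613+(1−p*)·96.5094)/1.22=59.5081; Δ=(64.1613−96.5094)/(65.6338−33.2857)=-1.0000; B=V−Δ·S=106.3894
Node (2,1) S=92.4420: V=(p*·14.2115+(1−p*)·64.1613)/1.22=22.3294; Δ=(14.2115−64.1613)/(129.4188−65.6338)=-0.7831; B=V−Δ·S=94.7203
Node (2,2) S=182.2800: V=(p*·0.0000+(1−p*)·14.2115)/1.22=3.0388; Δ=(0.0000−14.2115)/(255.1920−129.4188)=-0.1130; B=V−Δ·S=23.6353
Node (1,0) S=66.0300: V=(p*·22.3294+(1−p*)·59.5081)/1.22=26.2526; Δ=(22.3294−59.5081)/(92.4420−46.8813)=-0.8160; B=V−Δ·S=80.1348
Node (1,1) S=130.2000: V=(p*·3.0388+(1−p*)·22.3294)/1.22=6.6157; Δ=(3.0388−22.3294)/(182.2800−92.4420)=-0.2147; B=V−Δ·S=34.5731
Node (0,0) S=93.0000: V=(p*·6.6157+(1−p*)·26.2526)/1.22=9.6216; Δ=(6.6157−26.2526)/(130.2000−66.0300)=-0.3060; B=V−Δ·S=38.0810
Root portfolio cost Δ·93+B reproduces V0=9.6216.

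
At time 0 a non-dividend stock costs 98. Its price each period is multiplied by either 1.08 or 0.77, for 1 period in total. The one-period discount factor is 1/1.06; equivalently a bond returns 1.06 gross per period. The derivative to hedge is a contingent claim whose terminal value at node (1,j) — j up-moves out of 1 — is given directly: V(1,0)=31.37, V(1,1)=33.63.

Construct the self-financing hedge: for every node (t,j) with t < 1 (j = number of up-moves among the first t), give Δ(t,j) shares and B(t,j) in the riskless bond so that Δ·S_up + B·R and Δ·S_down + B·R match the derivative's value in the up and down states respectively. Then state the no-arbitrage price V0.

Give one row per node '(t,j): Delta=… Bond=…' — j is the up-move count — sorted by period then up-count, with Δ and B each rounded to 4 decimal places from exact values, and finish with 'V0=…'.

Under the risk-neutral measure, an up-move has probability p* = (R−d)/(u−d) = 0.9355 and values discount at R = 1.06.
At expiry t=1: V(1,0)=31.3700, V(1,1)=33.6300
(0,0): S=98.0000. Δ = (V_up−V_dn)/(S_up−S_dn) = (33.6300−31.3700)/(105.8400−75.4600) = 0.0744. V = [p*·33.6300 + (1−p*)·31.3700]/1.06 = 31.5889. B = V − Δ·S = 24.2985.
Check: Δ(0,0)·S0 + B(0,0) = 31.5889 = V0.

(0,0): Delta=0.0744 Bond=24.2985
V0=31.5889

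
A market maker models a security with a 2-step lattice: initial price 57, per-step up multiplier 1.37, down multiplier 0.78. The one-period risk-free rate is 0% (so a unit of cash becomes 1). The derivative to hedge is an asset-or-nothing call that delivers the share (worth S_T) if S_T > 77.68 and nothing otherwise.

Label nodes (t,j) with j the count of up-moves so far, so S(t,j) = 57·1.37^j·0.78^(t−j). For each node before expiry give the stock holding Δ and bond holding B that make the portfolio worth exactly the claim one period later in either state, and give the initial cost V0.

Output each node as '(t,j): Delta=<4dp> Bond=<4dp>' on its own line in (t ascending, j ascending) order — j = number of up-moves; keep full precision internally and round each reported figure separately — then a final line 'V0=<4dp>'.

No-arbitrage ⇒ martingale measure with p* = (R−d)/(u−d) = 0.3729.
At expiry t=2: V(2,0)=0.0000, V(2,1)=0.0000, V(2,2)=106.9833
  t=1,j=0: stock 44.4600 → up 60.9102 (V=0.0000), down 34.6788 (V=0.0000). Price 0.0000; hedge Δ=0.0000, bond B=0.0000.
  t=1,j=1: stock 78.0900 → up 106.9833 (V=106.9833), down 60.9102 (V=0.0000). Price 39.8921; hedge Δ=2.3220, bond B=-141.4355.
  t=0,j=0: stock 57.0000 → up 78.0900 (V=39.8921), down 44.4600 (V=0.0000). Price 14.8750; hedge Δ=1.1862, bond B=-52.7387.
Self-financing check: at every node Δ·S+B equals the discounted successor values.

(0,0): Delta=1.1862 Bond=-52.7387
(1,0): Delta=0.0000 Bond=0.0000
(1,1): Delta=2.3220 Bond=-141.4355
V0=14.8750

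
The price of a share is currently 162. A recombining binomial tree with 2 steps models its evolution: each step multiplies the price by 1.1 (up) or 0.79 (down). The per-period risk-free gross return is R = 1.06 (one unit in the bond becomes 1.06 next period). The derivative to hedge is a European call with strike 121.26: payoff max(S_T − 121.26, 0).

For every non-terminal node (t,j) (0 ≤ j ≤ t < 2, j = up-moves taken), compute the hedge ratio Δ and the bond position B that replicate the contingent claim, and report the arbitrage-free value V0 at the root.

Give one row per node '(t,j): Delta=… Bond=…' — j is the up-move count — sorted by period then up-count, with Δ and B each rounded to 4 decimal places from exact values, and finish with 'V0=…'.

Since d<R<u, set p* = (R−d)/(u−d) = 0.8710; price each node as the discounted p*-expectation of its children.
At expiry t=2: V(2,0)=0.0000, V(2,1)=19.5180, V(2,2)=74.7600
  t=1,j=0: stock 127.9800 → up 140.7780 (V=19.5180), down 101.1042 (V=0.0000). Price 16.0373; hedge Δ=0.4920, bond B=-46.9240.
  t=1,j=1: stock 178.2000 → up 196.0200 (V=74.7600), down 140.7780 (V=19.5180). Price 63.8038; hedge Δ=1.0000, bond B=-114.3962.
  t=0,j=0: stock 162.0000 → up 178.2000 (V=63.8038), down 127.9800 (V=16.0373). Price 54.3777; hedge Δ=0.9511, bond B=-99.7077.
Self-financing check: at every node Δ·S+B equals the discounted successor values.

(0,0): Delta=0.9511 Bond=-99.7077
(1,0): Delta=0.4920 Bond=-46.9240
(1,1): Delta=1.0000 Bond=-114.3962
V0=54.3777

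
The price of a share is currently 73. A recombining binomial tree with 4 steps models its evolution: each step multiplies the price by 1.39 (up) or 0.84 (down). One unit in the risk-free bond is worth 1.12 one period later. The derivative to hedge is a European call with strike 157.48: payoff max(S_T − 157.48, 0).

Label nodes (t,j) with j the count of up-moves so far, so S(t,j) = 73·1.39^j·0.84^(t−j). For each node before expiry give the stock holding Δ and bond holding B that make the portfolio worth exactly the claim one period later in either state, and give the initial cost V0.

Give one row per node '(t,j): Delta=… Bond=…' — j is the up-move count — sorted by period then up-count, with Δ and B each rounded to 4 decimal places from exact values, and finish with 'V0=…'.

Under the risk-neutral measure, an up-move has probability p* = (R−d)/(u−d) = 0.5091 and values discount at R = 1.12.
Terminal values V(4,·): V(4,0)=0.0000, V(4,1)=0.0000, V(4,2)=0.0000, V(4,3)=7.2022, V(4,4)=115.0298
  t=3,j=0: stock 43.2674 → up 60.1417 (V=0.0000), down 36.3446 (V=0.0000). Price 0.0000; hedge Δ=0.0000, bond B=0.0000.
  t=3,j=1: stock 71.5972 → up 99.5202 (V=0.0000), down 60.1417 (V=0.0000). Price 0.0000; hedge Δ=0.0000, bond B=0.0000.
  t=3,j=2: stock 118.4764 → up 164.6822 (V=7.2022), down 99.5202 (V=0.0000). Price 3.2737; hedge Δ=0.1105, bond B=-9.8211.
  t=3,j=3: stock 196.0502 → up 272.5098 (V=115.0298), down 164.6822 (V=7.2022). Price 55.4430; hedge Δ=1.0000, bond B=-140.6071.
  t=2,j=0: stock 51.5088 → up 71.5972 (V=0.0000), down 43.2674 (V=0.0000). Price 0.0000; hedge Δ=0.0000, bond B=0.0000.
  t=2,j=1: stock 85.2348 → up 118.4764 (V=3.2737), down 71.5972 (V=0.0000). Price 1.4880; hedge Δ=0.0698, bond B=-4.4641.
  t=2,j=2: stock 141.0433 → up 196.0502 (V=55.4430), down 118.4764 (V=3.2737). Price 26.6363; hedge Δ=0.6725, bond B=-68.2171.
  t=1,j=0: stock 61.3200 → up 85.2348 (V=1.4880), down 51.5088 (V=0.0000). Price 0.6764; hedge Δ=0.0441, bond B=-2.0292.
  t=1,j=1: stock 101.4700 → up 141.0433 (V=26.6363), down 85.2348 (V=1.4880). Price 12.7596; hedge Δ=0.4506, bond B=-32.9644.
  t=0,j=0: stock 73.0000 → up 101.4700 (V=12.7596), down 61.3200 (V=0.6764). Price 6.0963; hedge Δ=0.3010, bond B=-15.8732.
Self-financing check: at every node Δ·S+B equals the discounted successor values.

(0,0): Delta=0.3010 Bond=-15.8732
(1,0): Delta=0.0441 Bond=-2.0292
(1,1): Delta=0.4506 Bond=-32.9644
(2,0): Delta=0.0000 Bond=0.0000
(2,1): Delta=0.0698 Bond=-4.4641
(2,2): Delta=0.6725 Bond=-68.2171
(3,0): Delta=0.0000 Bond=0.0000
(3,1): Delta=0.0000 Bond=0.0000
(3,2): Delta=0.1105 Bond=-9.8211
(3,3): Delta=1.0000 Bond=-140.6071
V0=6.0963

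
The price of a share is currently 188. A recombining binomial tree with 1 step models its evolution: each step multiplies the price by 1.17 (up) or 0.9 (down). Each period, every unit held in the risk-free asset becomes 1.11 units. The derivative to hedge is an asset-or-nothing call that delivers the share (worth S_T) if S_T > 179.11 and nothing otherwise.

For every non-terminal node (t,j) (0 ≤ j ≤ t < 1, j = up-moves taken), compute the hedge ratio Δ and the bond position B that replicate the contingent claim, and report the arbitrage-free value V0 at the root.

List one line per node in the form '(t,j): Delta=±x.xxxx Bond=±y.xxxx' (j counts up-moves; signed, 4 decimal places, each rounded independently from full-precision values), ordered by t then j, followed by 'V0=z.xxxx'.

Under the risk-neutral measure, an up-move has probability p* = (R−d)/(u−d) = 0.7778 and values discount at R = 1.11.
Payoff layer (t=1): V(1,0)=0.0000, V(1,1)=219.9600
(0,0): S=188.0000. Δ = (V_up−V_dn)/(S_up−S_dn) = (219.9600−0.0000)/(219.9600−169.2000) = 4.3333. V = [p*·219.9600 + (1−p*)·0.0000]/1.11 = 154.1261. B = V − Δ·S = -660.5405.
Each (Δ,B) replicates both successor values, so the strategy is self-financing and V0 is arbitrage-free.

(0,0): Delta=4.3333 Bond=-660.5405
V0=154.1261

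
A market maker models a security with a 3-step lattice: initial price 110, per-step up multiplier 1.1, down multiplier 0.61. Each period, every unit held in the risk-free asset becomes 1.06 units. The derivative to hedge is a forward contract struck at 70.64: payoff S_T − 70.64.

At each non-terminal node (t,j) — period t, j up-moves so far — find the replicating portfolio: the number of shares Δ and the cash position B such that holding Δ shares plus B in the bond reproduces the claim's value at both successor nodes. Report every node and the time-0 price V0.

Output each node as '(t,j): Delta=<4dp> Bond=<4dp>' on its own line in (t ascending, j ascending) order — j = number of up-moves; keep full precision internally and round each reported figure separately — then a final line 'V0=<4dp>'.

The replicating-portfolio and risk-neutral prices coincide; use p* = (1.06−0.61)/(1.1−0.61) = 0.9184 for the latter.
Payoff layer (t=3): V(3,0)=-45.6721, V(3,1)=-25.6159, V(3,2)=10.5510, V(3,3)=75.7700
(2,0): S=40.9310. Δ = (V_up−V_dn)/(S_up−S_dn) = (-25.6159−-45.6721)/(45.0241−24.9679) = 1.0000. V = [p*·-25.6159 + (1−p*)·-45.6721]/1.06 = -25.7105. B = V − Δ·S = -66.6415.
(2,1): S=73.8100. Δ = (V_up−V_dn)/(S_up−S_dn) = (10.5510−-25.6159)/(81.1910−45.0241) = 1.0000. V = [p*·10.5510 + (1−p*)·-25.6159]/1.06 = 7.1685. B = V − Δ·S = -66.6415.
(2,2): S=133.1000. Δ = (V_up−V_dn)/(S_up−S_dn) = (75.7700−10.5510)/(146.4100−81.1910) = 1.0000. V = [p*·75.7700 + (1−p*)·10.5510]/1.06 = 66.4585. B = V − Δ·S = -66.6415.
(1,0): S=67.1000. Δ = (V_up−V_dn)/(S_up−S_dn) = (7.1685−-25.7105)/(73.8100−40.9310) = 1.0000. V = [p*·7.1685 + (1−p*)·-25.7105]/1.06 = 4.2307. B = V − Δ·S = -62.8693.
(1,1): S=121.0000. Δ = (V_up−V_dn)/(S_up−S_dn) = (66.4585−7.1685)/(133.1000−73.8100) = 1.0000. V = [p*·66.4585 + (1−p*)·7.1685]/1.06 = 58.1307. B = V − Δ·S = -62.8693.
(0,0): S=110.0000. Δ = (V_up−V_dn)/(S_up−S_dn) = (58.1307−4.2307)/(121.0000−67.1000) = 1.0000. V = [p*·58.1307 + (1−p*)·4.2307]/1.06 = 50.6893. B = V − Δ·S = -59.3107.
The time-0 hedge costs 50.6893, which is the no-arbitrage price.

(0,0): Delta=1.0000 Bond=-59.3107
(1,0): Delta=1.0000 Bond=-62.8693
(1,1): Delta=1.0000 Bond=-62.8693
(2,0): Delta=1.0000 Bond=-66.6415
(2,1): Delta=1.0000 Bond=-66.6415
(2,2): Delta=1.0000 Bond=-66.6415
V0=50.6893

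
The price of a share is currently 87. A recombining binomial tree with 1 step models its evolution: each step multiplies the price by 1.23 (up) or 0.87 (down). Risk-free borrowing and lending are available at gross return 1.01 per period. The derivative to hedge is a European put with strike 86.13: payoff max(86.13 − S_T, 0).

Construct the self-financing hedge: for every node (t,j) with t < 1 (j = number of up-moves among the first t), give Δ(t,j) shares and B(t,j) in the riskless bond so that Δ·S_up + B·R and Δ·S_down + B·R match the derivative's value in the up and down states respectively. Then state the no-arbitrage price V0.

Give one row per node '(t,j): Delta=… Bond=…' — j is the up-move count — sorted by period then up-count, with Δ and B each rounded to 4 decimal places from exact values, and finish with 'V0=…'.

Risk-neutral probability p* = (R−d)/(u−d) = (1.01−0.87)/(1.23−0.87) = 0.3889.
Payoff layer (t=1): V(1,0)=10.4400, V(1,1)=0.0000
  t=0,j=0: stock 87.0000 → up 107.0100 (V=0.0000), down 75.6900 (V=10.4400). Price 6.3168; hedge Δ=-0.3333, bond B=35.3168.
Root portfolio cost Δ·87+B reproduces V0=6.3168.

(0,0): Delta=-0.3333 Bond=35.3168
V0=6.3168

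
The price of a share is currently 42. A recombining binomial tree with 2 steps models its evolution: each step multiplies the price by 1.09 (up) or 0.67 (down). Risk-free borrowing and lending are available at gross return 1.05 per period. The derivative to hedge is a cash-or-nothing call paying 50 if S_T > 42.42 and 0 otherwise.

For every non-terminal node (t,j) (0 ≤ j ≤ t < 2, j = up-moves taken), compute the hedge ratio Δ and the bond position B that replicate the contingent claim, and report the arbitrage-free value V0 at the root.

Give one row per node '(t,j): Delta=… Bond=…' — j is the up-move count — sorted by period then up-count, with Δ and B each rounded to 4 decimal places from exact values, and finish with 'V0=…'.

(0,0): Delta=2.4424 Bond=-65.4563
(1,0): Delta=0.0000 Bond=0.0000
(1,1): Delta=2.6004 Bond=-75.9637
V0=37.1244

Risk-neutral probability p* = (R−d)/(u−d) = (1.05−0.67)/(1.09−0.67) = 0.9048.
Payoff layer (t=2): V(2,0)=0.0000, V(2,1)=0.0000, V(2,2)=50.0000
Node (1,0) S=28.1400: V=(p*·0.0000+(1−p*)·0.0000)/1.05=0.0000; Δ=(0.0000−0.0000)/(30.6726−18.8538)=0.0000; B=V−Δ·S=0.0000
Node (1,1) S=45.7800: V=(p*·50.0000+(1−p*)·0.0000)/1.05=43.0839; Δ=(50.0000−0.0000)/(49.9002−30.6726)=2.6004; B=V−Δ·S=-75.9637
Node (0,0) S=42.0000: V=(p*·43.0839+(1−p*)·0.0000)/1.05=37.1244; Δ=(43.0839−0.0000)/(45.7800−28.1400)=2.4424; B=V−Δ·S=-65.4563
The time-0 hedge costs 37.1244, which is the no-arbitrage price.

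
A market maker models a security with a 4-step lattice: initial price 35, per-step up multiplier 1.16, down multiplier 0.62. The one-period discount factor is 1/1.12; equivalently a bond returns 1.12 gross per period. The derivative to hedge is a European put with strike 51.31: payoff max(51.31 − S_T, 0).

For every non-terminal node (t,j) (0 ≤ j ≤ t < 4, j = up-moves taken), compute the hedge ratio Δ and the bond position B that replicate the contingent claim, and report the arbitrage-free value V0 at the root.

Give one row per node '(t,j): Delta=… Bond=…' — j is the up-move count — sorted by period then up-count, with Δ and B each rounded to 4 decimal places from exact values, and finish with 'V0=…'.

No-arbitrage ⇒ martingale measure with p* = (R−d)/(u−d) = 0.9259.
Terminal payoffs: V(4,0)=46.1383, V(4,1)=41.6339, V(4,2)=33.2063, V(4,3)=17.4386, V(4,4)=0.0000
  t=3,j=0: stock 8.3415 → up 9.6761 (V=41.6339), down 5.1717 (V=46.1383). Price 37.4710; hedge Δ=-1.0000, bond B=45.8125.
  t=3,j=1: stock 15.6066 → up 18.1037 (V=33.2063), down 9.6761 (V=41.6339). Price 30.2059; hedge Δ=-1.0000, bond B=45.8125.
  t=3,j=2: stock 29.1995 → up 33.8714 (V=17.4386), down 18.1037 (V=33.2063). Price 16.6130; hedge Δ=-1.0000, bond B=45.8125.
  t=3,j=3: stock 54.6314 → up 63.3724 (V=0.0000), down 33.8714 (V=17.4386). Price 1.1533; hedge Δ=-0.5911, bond B=33.4470.
  t=2,j=0: stock 13.4540 → up 15.6066 (V=30.2059), down 8.3415 (V=37.4710). Price 27.4500; hedge Δ=-1.0000, bond B=40.9040.
  t=2,j=1: stock 25.1720 → up 29.1995 (V=16.6130), down 15.6066 (V=30.2059). Price 15.7320; hedge Δ=-1.0000, bond B=40.9040.
  t=2,j=2: stock 47.0960 → up 54.6314 (V=1.1533), down 29.1995 (V=16.6130). Price 2.0522; hedge Δ=-0.6079, bond B=30.6812.
  t=1,j=0: stock 21.7000 → up 25.1720 (V=15.7320), down 13.4540 (V=27.4500). Price 14.8214; hedge Δ=-1.0000, bond B=36.5214.
  t=1,j=1: stock 40.6000 → up 47.0960 (V=2.0522), down 25.1720 (V=15.7320). Price 2.7371; hedge Δ=-0.6240, bond B=28.0700.
  t=0,j=0: stock 35.0000 → up 40.6000 (V=2.7371), down 21.7000 (V=14.8214). Price 3.2431; hedge Δ=-0.6394, bond B=25.6215.
The time-0 hedge costs 3.2431, which is the no-arbitrage price.

(0,0): Delta=-0.6394 Bond=25.6215
(1,0): Delta=-1.0000 Bond=36.5214
(1,1): Delta=-0.6240 Bond=28.0700
(2,0): Delta=-1.0000 Bond=40.9040
(2,1): Delta=-1.0000 Bond=40.9040
(2,2): Delta=-0.6079 Bond=30.6812
(3,0): Delta=-1.0000 Bond=45.8125
(3,1): Delta=-1.0000 Bond=45.8125
(3,2): Delta=-1.0000 Bond=45.8125
(3,3): Delta=-0.5911 Bond=33.4470
V0=3.2431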